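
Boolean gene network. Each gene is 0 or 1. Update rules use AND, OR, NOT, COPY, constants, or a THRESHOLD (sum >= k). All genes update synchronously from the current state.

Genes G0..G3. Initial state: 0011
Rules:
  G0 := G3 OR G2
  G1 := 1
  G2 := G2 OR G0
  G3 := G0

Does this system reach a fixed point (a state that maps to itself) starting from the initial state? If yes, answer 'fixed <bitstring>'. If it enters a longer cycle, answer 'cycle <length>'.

Answer: fixed 1111

Derivation:
Step 0: 0011
Step 1: G0=G3|G2=1|1=1 G1=1(const) G2=G2|G0=1|0=1 G3=G0=0 -> 1110
Step 2: G0=G3|G2=0|1=1 G1=1(const) G2=G2|G0=1|1=1 G3=G0=1 -> 1111
Step 3: G0=G3|G2=1|1=1 G1=1(const) G2=G2|G0=1|1=1 G3=G0=1 -> 1111
Fixed point reached at step 2: 1111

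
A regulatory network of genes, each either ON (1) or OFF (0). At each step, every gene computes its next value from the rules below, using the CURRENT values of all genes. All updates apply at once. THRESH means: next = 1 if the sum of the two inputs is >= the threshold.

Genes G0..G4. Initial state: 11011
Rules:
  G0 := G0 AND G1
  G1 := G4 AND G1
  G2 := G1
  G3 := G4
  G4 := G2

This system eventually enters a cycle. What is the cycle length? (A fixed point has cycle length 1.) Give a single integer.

Step 0: 11011
Step 1: G0=G0&G1=1&1=1 G1=G4&G1=1&1=1 G2=G1=1 G3=G4=1 G4=G2=0 -> 11110
Step 2: G0=G0&G1=1&1=1 G1=G4&G1=0&1=0 G2=G1=1 G3=G4=0 G4=G2=1 -> 10101
Step 3: G0=G0&G1=1&0=0 G1=G4&G1=1&0=0 G2=G1=0 G3=G4=1 G4=G2=1 -> 00011
Step 4: G0=G0&G1=0&0=0 G1=G4&G1=1&0=0 G2=G1=0 G3=G4=1 G4=G2=0 -> 00010
Step 5: G0=G0&G1=0&0=0 G1=G4&G1=0&0=0 G2=G1=0 G3=G4=0 G4=G2=0 -> 00000
Step 6: G0=G0&G1=0&0=0 G1=G4&G1=0&0=0 G2=G1=0 G3=G4=0 G4=G2=0 -> 00000
State from step 6 equals state from step 5 -> cycle length 1

Answer: 1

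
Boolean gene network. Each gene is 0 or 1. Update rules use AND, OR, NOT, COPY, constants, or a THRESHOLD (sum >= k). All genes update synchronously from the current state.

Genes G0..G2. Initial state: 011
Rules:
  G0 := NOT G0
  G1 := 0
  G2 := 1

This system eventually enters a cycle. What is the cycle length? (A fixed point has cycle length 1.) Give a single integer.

Answer: 2

Derivation:
Step 0: 011
Step 1: G0=NOT G0=NOT 0=1 G1=0(const) G2=1(const) -> 101
Step 2: G0=NOT G0=NOT 1=0 G1=0(const) G2=1(const) -> 001
Step 3: G0=NOT G0=NOT 0=1 G1=0(const) G2=1(const) -> 101
State from step 3 equals state from step 1 -> cycle length 2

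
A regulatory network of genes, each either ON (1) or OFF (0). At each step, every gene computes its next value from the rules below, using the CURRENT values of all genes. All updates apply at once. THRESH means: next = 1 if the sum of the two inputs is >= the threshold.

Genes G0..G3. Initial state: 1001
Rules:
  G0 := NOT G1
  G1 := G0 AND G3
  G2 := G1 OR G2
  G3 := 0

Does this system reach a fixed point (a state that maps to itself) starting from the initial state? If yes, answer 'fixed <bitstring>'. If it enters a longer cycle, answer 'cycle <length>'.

Step 0: 1001
Step 1: G0=NOT G1=NOT 0=1 G1=G0&G3=1&1=1 G2=G1|G2=0|0=0 G3=0(const) -> 1100
Step 2: G0=NOT G1=NOT 1=0 G1=G0&G3=1&0=0 G2=G1|G2=1|0=1 G3=0(const) -> 0010
Step 3: G0=NOT G1=NOT 0=1 G1=G0&G3=0&0=0 G2=G1|G2=0|1=1 G3=0(const) -> 1010
Step 4: G0=NOT G1=NOT 0=1 G1=G0&G3=1&0=0 G2=G1|G2=0|1=1 G3=0(const) -> 1010
Fixed point reached at step 3: 1010

Answer: fixed 1010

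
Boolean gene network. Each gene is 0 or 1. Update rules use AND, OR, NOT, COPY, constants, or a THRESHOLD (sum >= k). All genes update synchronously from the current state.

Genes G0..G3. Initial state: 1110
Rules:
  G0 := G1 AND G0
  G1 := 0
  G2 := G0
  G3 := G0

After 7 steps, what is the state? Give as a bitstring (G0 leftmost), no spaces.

Step 1: G0=G1&G0=1&1=1 G1=0(const) G2=G0=1 G3=G0=1 -> 1011
Step 2: G0=G1&G0=0&1=0 G1=0(const) G2=G0=1 G3=G0=1 -> 0011
Step 3: G0=G1&G0=0&0=0 G1=0(const) G2=G0=0 G3=G0=0 -> 0000
Step 4: G0=G1&G0=0&0=0 G1=0(const) G2=G0=0 G3=G0=0 -> 0000
Step 5: G0=G1&G0=0&0=0 G1=0(const) G2=G0=0 G3=G0=0 -> 0000
Step 6: G0=G1&G0=0&0=0 G1=0(const) G2=G0=0 G3=G0=0 -> 0000
Step 7: G0=G1&G0=0&0=0 G1=0(const) G2=G0=0 G3=G0=0 -> 0000

0000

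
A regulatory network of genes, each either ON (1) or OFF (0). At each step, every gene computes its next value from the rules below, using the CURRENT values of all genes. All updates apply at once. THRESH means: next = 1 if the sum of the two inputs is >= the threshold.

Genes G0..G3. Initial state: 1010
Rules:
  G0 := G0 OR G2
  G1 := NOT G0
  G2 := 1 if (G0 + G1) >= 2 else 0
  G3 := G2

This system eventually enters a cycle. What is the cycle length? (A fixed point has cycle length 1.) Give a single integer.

Step 0: 1010
Step 1: G0=G0|G2=1|1=1 G1=NOT G0=NOT 1=0 G2=(1+0>=2)=0 G3=G2=1 -> 1001
Step 2: G0=G0|G2=1|0=1 G1=NOT G0=NOT 1=0 G2=(1+0>=2)=0 G3=G2=0 -> 1000
Step 3: G0=G0|G2=1|0=1 G1=NOT G0=NOT 1=0 G2=(1+0>=2)=0 G3=G2=0 -> 1000
State from step 3 equals state from step 2 -> cycle length 1

Answer: 1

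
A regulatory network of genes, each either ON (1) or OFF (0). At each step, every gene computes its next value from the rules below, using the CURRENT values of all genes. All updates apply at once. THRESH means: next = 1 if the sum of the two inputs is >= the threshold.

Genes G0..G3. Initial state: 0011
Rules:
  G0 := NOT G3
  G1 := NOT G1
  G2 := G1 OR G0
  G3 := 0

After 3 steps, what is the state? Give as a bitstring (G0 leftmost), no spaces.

Step 1: G0=NOT G3=NOT 1=0 G1=NOT G1=NOT 0=1 G2=G1|G0=0|0=0 G3=0(const) -> 0100
Step 2: G0=NOT G3=NOT 0=1 G1=NOT G1=NOT 1=0 G2=G1|G0=1|0=1 G3=0(const) -> 1010
Step 3: G0=NOT G3=NOT 0=1 G1=NOT G1=NOT 0=1 G2=G1|G0=0|1=1 G3=0(const) -> 1110

1110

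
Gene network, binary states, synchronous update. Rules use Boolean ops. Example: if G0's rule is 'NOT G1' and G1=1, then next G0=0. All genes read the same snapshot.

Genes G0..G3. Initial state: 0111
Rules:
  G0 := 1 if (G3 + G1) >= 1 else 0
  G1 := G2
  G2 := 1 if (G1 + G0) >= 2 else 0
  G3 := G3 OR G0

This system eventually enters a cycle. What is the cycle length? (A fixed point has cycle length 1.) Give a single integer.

Step 0: 0111
Step 1: G0=(1+1>=1)=1 G1=G2=1 G2=(1+0>=2)=0 G3=G3|G0=1|0=1 -> 1101
Step 2: G0=(1+1>=1)=1 G1=G2=0 G2=(1+1>=2)=1 G3=G3|G0=1|1=1 -> 1011
Step 3: G0=(1+0>=1)=1 G1=G2=1 G2=(0+1>=2)=0 G3=G3|G0=1|1=1 -> 1101
State from step 3 equals state from step 1 -> cycle length 2

Answer: 2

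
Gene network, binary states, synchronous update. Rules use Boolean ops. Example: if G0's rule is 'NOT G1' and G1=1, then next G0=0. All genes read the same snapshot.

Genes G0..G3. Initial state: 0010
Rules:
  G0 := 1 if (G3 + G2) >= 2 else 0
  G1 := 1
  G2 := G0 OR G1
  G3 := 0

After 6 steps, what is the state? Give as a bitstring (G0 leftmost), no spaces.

Step 1: G0=(0+1>=2)=0 G1=1(const) G2=G0|G1=0|0=0 G3=0(const) -> 0100
Step 2: G0=(0+0>=2)=0 G1=1(const) G2=G0|G1=0|1=1 G3=0(const) -> 0110
Step 3: G0=(0+1>=2)=0 G1=1(const) G2=G0|G1=0|1=1 G3=0(const) -> 0110
Step 4: G0=(0+1>=2)=0 G1=1(const) G2=G0|G1=0|1=1 G3=0(const) -> 0110
Step 5: G0=(0+1>=2)=0 G1=1(const) G2=G0|G1=0|1=1 G3=0(const) -> 0110
Step 6: G0=(0+1>=2)=0 G1=1(const) G2=G0|G1=0|1=1 G3=0(const) -> 0110

0110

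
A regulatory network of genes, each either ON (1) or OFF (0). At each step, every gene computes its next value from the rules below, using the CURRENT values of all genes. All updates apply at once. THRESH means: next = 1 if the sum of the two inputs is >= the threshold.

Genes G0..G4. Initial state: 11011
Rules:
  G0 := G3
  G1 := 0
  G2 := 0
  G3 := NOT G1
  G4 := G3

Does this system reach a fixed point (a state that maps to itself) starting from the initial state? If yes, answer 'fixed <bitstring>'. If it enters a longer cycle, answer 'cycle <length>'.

Step 0: 11011
Step 1: G0=G3=1 G1=0(const) G2=0(const) G3=NOT G1=NOT 1=0 G4=G3=1 -> 10001
Step 2: G0=G3=0 G1=0(const) G2=0(const) G3=NOT G1=NOT 0=1 G4=G3=0 -> 00010
Step 3: G0=G3=1 G1=0(const) G2=0(const) G3=NOT G1=NOT 0=1 G4=G3=1 -> 10011
Step 4: G0=G3=1 G1=0(const) G2=0(const) G3=NOT G1=NOT 0=1 G4=G3=1 -> 10011
Fixed point reached at step 3: 10011

Answer: fixed 10011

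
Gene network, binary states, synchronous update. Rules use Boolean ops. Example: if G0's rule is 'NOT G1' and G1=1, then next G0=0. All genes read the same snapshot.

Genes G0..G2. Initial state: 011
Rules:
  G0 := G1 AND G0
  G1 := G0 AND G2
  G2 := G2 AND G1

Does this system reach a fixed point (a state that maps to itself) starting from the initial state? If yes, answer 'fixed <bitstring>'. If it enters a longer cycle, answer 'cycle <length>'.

Step 0: 011
Step 1: G0=G1&G0=1&0=0 G1=G0&G2=0&1=0 G2=G2&G1=1&1=1 -> 001
Step 2: G0=G1&G0=0&0=0 G1=G0&G2=0&1=0 G2=G2&G1=1&0=0 -> 000
Step 3: G0=G1&G0=0&0=0 G1=G0&G2=0&0=0 G2=G2&G1=0&0=0 -> 000
Fixed point reached at step 2: 000

Answer: fixed 000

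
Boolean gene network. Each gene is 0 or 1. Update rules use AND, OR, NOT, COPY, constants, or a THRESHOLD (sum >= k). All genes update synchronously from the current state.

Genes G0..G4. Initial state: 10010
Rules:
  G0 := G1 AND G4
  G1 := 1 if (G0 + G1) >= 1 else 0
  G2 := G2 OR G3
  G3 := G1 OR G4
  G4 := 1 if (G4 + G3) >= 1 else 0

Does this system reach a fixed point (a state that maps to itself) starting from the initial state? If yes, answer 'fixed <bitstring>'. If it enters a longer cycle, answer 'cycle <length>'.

Step 0: 10010
Step 1: G0=G1&G4=0&0=0 G1=(1+0>=1)=1 G2=G2|G3=0|1=1 G3=G1|G4=0|0=0 G4=(0+1>=1)=1 -> 01101
Step 2: G0=G1&G4=1&1=1 G1=(0+1>=1)=1 G2=G2|G3=1|0=1 G3=G1|G4=1|1=1 G4=(1+0>=1)=1 -> 11111
Step 3: G0=G1&G4=1&1=1 G1=(1+1>=1)=1 G2=G2|G3=1|1=1 G3=G1|G4=1|1=1 G4=(1+1>=1)=1 -> 11111
Fixed point reached at step 2: 11111

Answer: fixed 11111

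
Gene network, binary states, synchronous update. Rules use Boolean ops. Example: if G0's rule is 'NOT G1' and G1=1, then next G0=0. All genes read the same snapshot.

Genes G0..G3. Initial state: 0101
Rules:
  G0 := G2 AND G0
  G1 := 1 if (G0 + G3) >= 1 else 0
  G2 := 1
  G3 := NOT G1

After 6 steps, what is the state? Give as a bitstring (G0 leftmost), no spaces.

Step 1: G0=G2&G0=0&0=0 G1=(0+1>=1)=1 G2=1(const) G3=NOT G1=NOT 1=0 -> 0110
Step 2: G0=G2&G0=1&0=0 G1=(0+0>=1)=0 G2=1(const) G3=NOT G1=NOT 1=0 -> 0010
Step 3: G0=G2&G0=1&0=0 G1=(0+0>=1)=0 G2=1(const) G3=NOT G1=NOT 0=1 -> 0011
Step 4: G0=G2&G0=1&0=0 G1=(0+1>=1)=1 G2=1(const) G3=NOT G1=NOT 0=1 -> 0111
Step 5: G0=G2&G0=1&0=0 G1=(0+1>=1)=1 G2=1(const) G3=NOT G1=NOT 1=0 -> 0110
Step 6: G0=G2&G0=1&0=0 G1=(0+0>=1)=0 G2=1(const) G3=NOT G1=NOT 1=0 -> 0010

0010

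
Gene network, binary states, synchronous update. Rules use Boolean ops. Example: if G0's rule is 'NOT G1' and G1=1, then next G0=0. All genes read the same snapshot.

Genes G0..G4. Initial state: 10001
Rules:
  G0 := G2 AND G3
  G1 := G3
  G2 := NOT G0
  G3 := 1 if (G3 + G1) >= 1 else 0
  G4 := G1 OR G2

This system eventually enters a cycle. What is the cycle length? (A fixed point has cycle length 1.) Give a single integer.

Answer: 1

Derivation:
Step 0: 10001
Step 1: G0=G2&G3=0&0=0 G1=G3=0 G2=NOT G0=NOT 1=0 G3=(0+0>=1)=0 G4=G1|G2=0|0=0 -> 00000
Step 2: G0=G2&G3=0&0=0 G1=G3=0 G2=NOT G0=NOT 0=1 G3=(0+0>=1)=0 G4=G1|G2=0|0=0 -> 00100
Step 3: G0=G2&G3=1&0=0 G1=G3=0 G2=NOT G0=NOT 0=1 G3=(0+0>=1)=0 G4=G1|G2=0|1=1 -> 00101
Step 4: G0=G2&G3=1&0=0 G1=G3=0 G2=NOT G0=NOT 0=1 G3=(0+0>=1)=0 G4=G1|G2=0|1=1 -> 00101
State from step 4 equals state from step 3 -> cycle length 1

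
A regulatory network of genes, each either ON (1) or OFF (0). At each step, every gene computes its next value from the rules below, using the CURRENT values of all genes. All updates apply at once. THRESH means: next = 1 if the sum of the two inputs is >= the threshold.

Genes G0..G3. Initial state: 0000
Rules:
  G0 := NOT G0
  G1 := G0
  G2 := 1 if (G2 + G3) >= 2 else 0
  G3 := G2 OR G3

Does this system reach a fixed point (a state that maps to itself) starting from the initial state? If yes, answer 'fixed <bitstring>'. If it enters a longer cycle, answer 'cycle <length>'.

Answer: cycle 2

Derivation:
Step 0: 0000
Step 1: G0=NOT G0=NOT 0=1 G1=G0=0 G2=(0+0>=2)=0 G3=G2|G3=0|0=0 -> 1000
Step 2: G0=NOT G0=NOT 1=0 G1=G0=1 G2=(0+0>=2)=0 G3=G2|G3=0|0=0 -> 0100
Step 3: G0=NOT G0=NOT 0=1 G1=G0=0 G2=(0+0>=2)=0 G3=G2|G3=0|0=0 -> 1000
Cycle of length 2 starting at step 1 -> no fixed point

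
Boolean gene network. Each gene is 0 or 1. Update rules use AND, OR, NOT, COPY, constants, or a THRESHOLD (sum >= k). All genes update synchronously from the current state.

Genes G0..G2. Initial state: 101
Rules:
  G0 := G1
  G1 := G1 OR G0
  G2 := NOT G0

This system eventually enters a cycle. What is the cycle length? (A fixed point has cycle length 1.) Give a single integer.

Answer: 1

Derivation:
Step 0: 101
Step 1: G0=G1=0 G1=G1|G0=0|1=1 G2=NOT G0=NOT 1=0 -> 010
Step 2: G0=G1=1 G1=G1|G0=1|0=1 G2=NOT G0=NOT 0=1 -> 111
Step 3: G0=G1=1 G1=G1|G0=1|1=1 G2=NOT G0=NOT 1=0 -> 110
Step 4: G0=G1=1 G1=G1|G0=1|1=1 G2=NOT G0=NOT 1=0 -> 110
State from step 4 equals state from step 3 -> cycle length 1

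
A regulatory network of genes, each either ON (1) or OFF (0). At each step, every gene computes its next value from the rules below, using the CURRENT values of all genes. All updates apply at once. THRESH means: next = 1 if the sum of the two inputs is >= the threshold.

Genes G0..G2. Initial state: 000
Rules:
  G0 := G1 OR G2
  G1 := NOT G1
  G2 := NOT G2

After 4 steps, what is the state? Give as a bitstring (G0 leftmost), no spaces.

Step 1: G0=G1|G2=0|0=0 G1=NOT G1=NOT 0=1 G2=NOT G2=NOT 0=1 -> 011
Step 2: G0=G1|G2=1|1=1 G1=NOT G1=NOT 1=0 G2=NOT G2=NOT 1=0 -> 100
Step 3: G0=G1|G2=0|0=0 G1=NOT G1=NOT 0=1 G2=NOT G2=NOT 0=1 -> 011
Step 4: G0=G1|G2=1|1=1 G1=NOT G1=NOT 1=0 G2=NOT G2=NOT 1=0 -> 100

100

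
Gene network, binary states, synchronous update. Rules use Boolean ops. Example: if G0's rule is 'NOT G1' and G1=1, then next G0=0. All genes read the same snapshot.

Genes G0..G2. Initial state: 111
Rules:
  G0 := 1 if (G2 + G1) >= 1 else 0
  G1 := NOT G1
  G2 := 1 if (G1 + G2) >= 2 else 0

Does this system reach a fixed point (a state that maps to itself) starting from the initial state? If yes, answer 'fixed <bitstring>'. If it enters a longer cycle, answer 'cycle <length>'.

Step 0: 111
Step 1: G0=(1+1>=1)=1 G1=NOT G1=NOT 1=0 G2=(1+1>=2)=1 -> 101
Step 2: G0=(1+0>=1)=1 G1=NOT G1=NOT 0=1 G2=(0+1>=2)=0 -> 110
Step 3: G0=(0+1>=1)=1 G1=NOT G1=NOT 1=0 G2=(1+0>=2)=0 -> 100
Step 4: G0=(0+0>=1)=0 G1=NOT G1=NOT 0=1 G2=(0+0>=2)=0 -> 010
Step 5: G0=(0+1>=1)=1 G1=NOT G1=NOT 1=0 G2=(1+0>=2)=0 -> 100
Cycle of length 2 starting at step 3 -> no fixed point

Answer: cycle 2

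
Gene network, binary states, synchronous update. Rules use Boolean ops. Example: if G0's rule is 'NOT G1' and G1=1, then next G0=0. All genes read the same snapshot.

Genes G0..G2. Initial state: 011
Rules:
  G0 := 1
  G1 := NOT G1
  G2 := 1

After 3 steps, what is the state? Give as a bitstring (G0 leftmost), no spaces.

Step 1: G0=1(const) G1=NOT G1=NOT 1=0 G2=1(const) -> 101
Step 2: G0=1(const) G1=NOT G1=NOT 0=1 G2=1(const) -> 111
Step 3: G0=1(const) G1=NOT G1=NOT 1=0 G2=1(const) -> 101

101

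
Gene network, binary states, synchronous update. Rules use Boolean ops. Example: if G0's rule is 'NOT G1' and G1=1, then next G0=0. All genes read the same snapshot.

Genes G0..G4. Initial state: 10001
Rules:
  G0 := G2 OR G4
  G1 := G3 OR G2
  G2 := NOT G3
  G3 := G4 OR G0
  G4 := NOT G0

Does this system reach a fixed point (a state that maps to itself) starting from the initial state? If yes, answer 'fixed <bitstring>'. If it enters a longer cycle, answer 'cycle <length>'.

Answer: cycle 4

Derivation:
Step 0: 10001
Step 1: G0=G2|G4=0|1=1 G1=G3|G2=0|0=0 G2=NOT G3=NOT 0=1 G3=G4|G0=1|1=1 G4=NOT G0=NOT 1=0 -> 10110
Step 2: G0=G2|G4=1|0=1 G1=G3|G2=1|1=1 G2=NOT G3=NOT 1=0 G3=G4|G0=0|1=1 G4=NOT G0=NOT 1=0 -> 11010
Step 3: G0=G2|G4=0|0=0 G1=G3|G2=1|0=1 G2=NOT G3=NOT 1=0 G3=G4|G0=0|1=1 G4=NOT G0=NOT 1=0 -> 01010
Step 4: G0=G2|G4=0|0=0 G1=G3|G2=1|0=1 G2=NOT G3=NOT 1=0 G3=G4|G0=0|0=0 G4=NOT G0=NOT 0=1 -> 01001
Step 5: G0=G2|G4=0|1=1 G1=G3|G2=0|0=0 G2=NOT G3=NOT 0=1 G3=G4|G0=1|0=1 G4=NOT G0=NOT 0=1 -> 10111
Step 6: G0=G2|G4=1|1=1 G1=G3|G2=1|1=1 G2=NOT G3=NOT 1=0 G3=G4|G0=1|1=1 G4=NOT G0=NOT 1=0 -> 11010
Cycle of length 4 starting at step 2 -> no fixed point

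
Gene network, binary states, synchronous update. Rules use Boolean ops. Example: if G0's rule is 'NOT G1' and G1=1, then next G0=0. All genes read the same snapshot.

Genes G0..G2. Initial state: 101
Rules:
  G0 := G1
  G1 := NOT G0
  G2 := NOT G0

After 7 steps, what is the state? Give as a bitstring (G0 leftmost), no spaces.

Step 1: G0=G1=0 G1=NOT G0=NOT 1=0 G2=NOT G0=NOT 1=0 -> 000
Step 2: G0=G1=0 G1=NOT G0=NOT 0=1 G2=NOT G0=NOT 0=1 -> 011
Step 3: G0=G1=1 G1=NOT G0=NOT 0=1 G2=NOT G0=NOT 0=1 -> 111
Step 4: G0=G1=1 G1=NOT G0=NOT 1=0 G2=NOT G0=NOT 1=0 -> 100
Step 5: G0=G1=0 G1=NOT G0=NOT 1=0 G2=NOT G0=NOT 1=0 -> 000
Step 6: G0=G1=0 G1=NOT G0=NOT 0=1 G2=NOT G0=NOT 0=1 -> 011
Step 7: G0=G1=1 G1=NOT G0=NOT 0=1 G2=NOT G0=NOT 0=1 -> 111

111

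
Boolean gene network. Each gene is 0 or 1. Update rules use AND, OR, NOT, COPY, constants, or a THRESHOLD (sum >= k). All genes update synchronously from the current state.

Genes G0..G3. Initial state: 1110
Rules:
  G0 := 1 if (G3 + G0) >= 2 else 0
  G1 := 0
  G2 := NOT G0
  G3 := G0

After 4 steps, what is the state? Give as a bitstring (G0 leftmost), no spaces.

Step 1: G0=(0+1>=2)=0 G1=0(const) G2=NOT G0=NOT 1=0 G3=G0=1 -> 0001
Step 2: G0=(1+0>=2)=0 G1=0(const) G2=NOT G0=NOT 0=1 G3=G0=0 -> 0010
Step 3: G0=(0+0>=2)=0 G1=0(const) G2=NOT G0=NOT 0=1 G3=G0=0 -> 0010
Step 4: G0=(0+0>=2)=0 G1=0(const) G2=NOT G0=NOT 0=1 G3=G0=0 -> 0010

0010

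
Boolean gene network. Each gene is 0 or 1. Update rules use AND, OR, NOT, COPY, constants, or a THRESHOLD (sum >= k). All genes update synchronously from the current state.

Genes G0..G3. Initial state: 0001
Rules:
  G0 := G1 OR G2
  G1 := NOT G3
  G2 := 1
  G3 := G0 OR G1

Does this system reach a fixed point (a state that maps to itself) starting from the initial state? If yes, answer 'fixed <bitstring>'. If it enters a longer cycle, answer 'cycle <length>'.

Answer: fixed 1011

Derivation:
Step 0: 0001
Step 1: G0=G1|G2=0|0=0 G1=NOT G3=NOT 1=0 G2=1(const) G3=G0|G1=0|0=0 -> 0010
Step 2: G0=G1|G2=0|1=1 G1=NOT G3=NOT 0=1 G2=1(const) G3=G0|G1=0|0=0 -> 1110
Step 3: G0=G1|G2=1|1=1 G1=NOT G3=NOT 0=1 G2=1(const) G3=G0|G1=1|1=1 -> 1111
Step 4: G0=G1|G2=1|1=1 G1=NOT G3=NOT 1=0 G2=1(const) G3=G0|G1=1|1=1 -> 1011
Step 5: G0=G1|G2=0|1=1 G1=NOT G3=NOT 1=0 G2=1(const) G3=G0|G1=1|0=1 -> 1011
Fixed point reached at step 4: 1011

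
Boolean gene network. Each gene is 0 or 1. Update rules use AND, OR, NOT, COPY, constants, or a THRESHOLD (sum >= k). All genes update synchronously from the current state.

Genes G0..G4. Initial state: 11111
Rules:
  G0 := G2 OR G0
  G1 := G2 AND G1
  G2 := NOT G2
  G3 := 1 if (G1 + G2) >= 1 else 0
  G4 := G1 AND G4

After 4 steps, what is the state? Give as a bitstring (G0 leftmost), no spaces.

Step 1: G0=G2|G0=1|1=1 G1=G2&G1=1&1=1 G2=NOT G2=NOT 1=0 G3=(1+1>=1)=1 G4=G1&G4=1&1=1 -> 11011
Step 2: G0=G2|G0=0|1=1 G1=G2&G1=0&1=0 G2=NOT G2=NOT 0=1 G3=(1+0>=1)=1 G4=G1&G4=1&1=1 -> 10111
Step 3: G0=G2|G0=1|1=1 G1=G2&G1=1&0=0 G2=NOT G2=NOT 1=0 G3=(0+1>=1)=1 G4=G1&G4=0&1=0 -> 10010
Step 4: G0=G2|G0=0|1=1 G1=G2&G1=0&0=0 G2=NOT G2=NOT 0=1 G3=(0+0>=1)=0 G4=G1&G4=0&0=0 -> 10100

10100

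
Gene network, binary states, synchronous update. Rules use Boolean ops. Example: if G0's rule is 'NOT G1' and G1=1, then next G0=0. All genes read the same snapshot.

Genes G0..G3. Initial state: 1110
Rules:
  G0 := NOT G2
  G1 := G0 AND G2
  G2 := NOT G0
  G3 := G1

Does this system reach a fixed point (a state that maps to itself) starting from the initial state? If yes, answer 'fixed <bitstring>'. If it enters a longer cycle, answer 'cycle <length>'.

Step 0: 1110
Step 1: G0=NOT G2=NOT 1=0 G1=G0&G2=1&1=1 G2=NOT G0=NOT 1=0 G3=G1=1 -> 0101
Step 2: G0=NOT G2=NOT 0=1 G1=G0&G2=0&0=0 G2=NOT G0=NOT 0=1 G3=G1=1 -> 1011
Step 3: G0=NOT G2=NOT 1=0 G1=G0&G2=1&1=1 G2=NOT G0=NOT 1=0 G3=G1=0 -> 0100
Step 4: G0=NOT G2=NOT 0=1 G1=G0&G2=0&0=0 G2=NOT G0=NOT 0=1 G3=G1=1 -> 1011
Cycle of length 2 starting at step 2 -> no fixed point

Answer: cycle 2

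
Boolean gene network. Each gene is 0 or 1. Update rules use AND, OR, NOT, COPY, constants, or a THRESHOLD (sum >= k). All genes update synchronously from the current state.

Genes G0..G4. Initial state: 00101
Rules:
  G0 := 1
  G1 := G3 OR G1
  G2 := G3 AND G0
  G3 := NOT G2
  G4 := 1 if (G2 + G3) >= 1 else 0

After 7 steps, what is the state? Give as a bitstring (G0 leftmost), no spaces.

Step 1: G0=1(const) G1=G3|G1=0|0=0 G2=G3&G0=0&0=0 G3=NOT G2=NOT 1=0 G4=(1+0>=1)=1 -> 10001
Step 2: G0=1(const) G1=G3|G1=0|0=0 G2=G3&G0=0&1=0 G3=NOT G2=NOT 0=1 G4=(0+0>=1)=0 -> 10010
Step 3: G0=1(const) G1=G3|G1=1|0=1 G2=G3&G0=1&1=1 G3=NOT G2=NOT 0=1 G4=(0+1>=1)=1 -> 11111
Step 4: G0=1(const) G1=G3|G1=1|1=1 G2=G3&G0=1&1=1 G3=NOT G2=NOT 1=0 G4=(1+1>=1)=1 -> 11101
Step 5: G0=1(const) G1=G3|G1=0|1=1 G2=G3&G0=0&1=0 G3=NOT G2=NOT 1=0 G4=(1+0>=1)=1 -> 11001
Step 6: G0=1(const) G1=G3|G1=0|1=1 G2=G3&G0=0&1=0 G3=NOT G2=NOT 0=1 G4=(0+0>=1)=0 -> 11010
Step 7: G0=1(const) G1=G3|G1=1|1=1 G2=G3&G0=1&1=1 G3=NOT G2=NOT 0=1 G4=(0+1>=1)=1 -> 11111

11111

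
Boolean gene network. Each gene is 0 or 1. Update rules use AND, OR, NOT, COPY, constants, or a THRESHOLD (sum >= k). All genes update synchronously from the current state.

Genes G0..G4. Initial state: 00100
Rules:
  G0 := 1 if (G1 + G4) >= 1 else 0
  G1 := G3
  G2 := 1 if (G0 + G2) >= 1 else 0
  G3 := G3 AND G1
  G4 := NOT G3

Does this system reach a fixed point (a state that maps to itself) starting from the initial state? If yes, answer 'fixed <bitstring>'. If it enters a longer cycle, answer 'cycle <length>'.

Step 0: 00100
Step 1: G0=(0+0>=1)=0 G1=G3=0 G2=(0+1>=1)=1 G3=G3&G1=0&0=0 G4=NOT G3=NOT 0=1 -> 00101
Step 2: G0=(0+1>=1)=1 G1=G3=0 G2=(0+1>=1)=1 G3=G3&G1=0&0=0 G4=NOT G3=NOT 0=1 -> 10101
Step 3: G0=(0+1>=1)=1 G1=G3=0 G2=(1+1>=1)=1 G3=G3&G1=0&0=0 G4=NOT G3=NOT 0=1 -> 10101
Fixed point reached at step 2: 10101

Answer: fixed 10101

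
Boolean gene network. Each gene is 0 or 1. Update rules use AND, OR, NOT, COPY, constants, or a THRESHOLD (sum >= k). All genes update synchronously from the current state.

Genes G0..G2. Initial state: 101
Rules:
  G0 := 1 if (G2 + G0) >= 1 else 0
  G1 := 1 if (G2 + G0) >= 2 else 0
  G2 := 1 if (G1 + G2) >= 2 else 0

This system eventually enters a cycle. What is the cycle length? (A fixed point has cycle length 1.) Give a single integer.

Answer: 1

Derivation:
Step 0: 101
Step 1: G0=(1+1>=1)=1 G1=(1+1>=2)=1 G2=(0+1>=2)=0 -> 110
Step 2: G0=(0+1>=1)=1 G1=(0+1>=2)=0 G2=(1+0>=2)=0 -> 100
Step 3: G0=(0+1>=1)=1 G1=(0+1>=2)=0 G2=(0+0>=2)=0 -> 100
State from step 3 equals state from step 2 -> cycle length 1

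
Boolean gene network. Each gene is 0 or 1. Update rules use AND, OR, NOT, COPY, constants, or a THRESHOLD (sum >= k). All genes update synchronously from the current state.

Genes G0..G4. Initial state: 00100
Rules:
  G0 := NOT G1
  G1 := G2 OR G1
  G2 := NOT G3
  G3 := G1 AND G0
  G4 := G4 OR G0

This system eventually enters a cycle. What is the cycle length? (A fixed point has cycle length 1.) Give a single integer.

Answer: 1

Derivation:
Step 0: 00100
Step 1: G0=NOT G1=NOT 0=1 G1=G2|G1=1|0=1 G2=NOT G3=NOT 0=1 G3=G1&G0=0&0=0 G4=G4|G0=0|0=0 -> 11100
Step 2: G0=NOT G1=NOT 1=0 G1=G2|G1=1|1=1 G2=NOT G3=NOT 0=1 G3=G1&G0=1&1=1 G4=G4|G0=0|1=1 -> 01111
Step 3: G0=NOT G1=NOT 1=0 G1=G2|G1=1|1=1 G2=NOT G3=NOT 1=0 G3=G1&G0=1&0=0 G4=G4|G0=1|0=1 -> 01001
Step 4: G0=NOT G1=NOT 1=0 G1=G2|G1=0|1=1 G2=NOT G3=NOT 0=1 G3=G1&G0=1&0=0 G4=G4|G0=1|0=1 -> 01101
Step 5: G0=NOT G1=NOT 1=0 G1=G2|G1=1|1=1 G2=NOT G3=NOT 0=1 G3=G1&G0=1&0=0 G4=G4|G0=1|0=1 -> 01101
State from step 5 equals state from step 4 -> cycle length 1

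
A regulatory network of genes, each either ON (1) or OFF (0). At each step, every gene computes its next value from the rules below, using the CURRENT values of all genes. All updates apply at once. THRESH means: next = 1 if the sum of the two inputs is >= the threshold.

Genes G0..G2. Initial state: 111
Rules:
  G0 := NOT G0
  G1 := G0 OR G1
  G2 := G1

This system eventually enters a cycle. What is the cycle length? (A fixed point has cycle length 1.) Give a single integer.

Answer: 2

Derivation:
Step 0: 111
Step 1: G0=NOT G0=NOT 1=0 G1=G0|G1=1|1=1 G2=G1=1 -> 011
Step 2: G0=NOT G0=NOT 0=1 G1=G0|G1=0|1=1 G2=G1=1 -> 111
State from step 2 equals state from step 0 -> cycle length 2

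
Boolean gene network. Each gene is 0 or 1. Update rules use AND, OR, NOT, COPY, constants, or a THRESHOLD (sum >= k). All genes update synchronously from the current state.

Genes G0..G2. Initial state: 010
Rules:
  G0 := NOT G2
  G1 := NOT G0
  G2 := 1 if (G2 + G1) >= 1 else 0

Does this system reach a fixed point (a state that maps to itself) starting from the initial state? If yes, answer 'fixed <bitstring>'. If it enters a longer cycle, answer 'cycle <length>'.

Step 0: 010
Step 1: G0=NOT G2=NOT 0=1 G1=NOT G0=NOT 0=1 G2=(0+1>=1)=1 -> 111
Step 2: G0=NOT G2=NOT 1=0 G1=NOT G0=NOT 1=0 G2=(1+1>=1)=1 -> 001
Step 3: G0=NOT G2=NOT 1=0 G1=NOT G0=NOT 0=1 G2=(1+0>=1)=1 -> 011
Step 4: G0=NOT G2=NOT 1=0 G1=NOT G0=NOT 0=1 G2=(1+1>=1)=1 -> 011
Fixed point reached at step 3: 011

Answer: fixed 011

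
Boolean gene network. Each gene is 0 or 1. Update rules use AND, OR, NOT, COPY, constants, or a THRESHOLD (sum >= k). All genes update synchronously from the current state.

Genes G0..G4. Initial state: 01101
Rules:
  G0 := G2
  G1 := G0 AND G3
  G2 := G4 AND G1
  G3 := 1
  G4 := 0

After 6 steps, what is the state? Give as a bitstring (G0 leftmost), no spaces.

Step 1: G0=G2=1 G1=G0&G3=0&0=0 G2=G4&G1=1&1=1 G3=1(const) G4=0(const) -> 10110
Step 2: G0=G2=1 G1=G0&G3=1&1=1 G2=G4&G1=0&0=0 G3=1(const) G4=0(const) -> 11010
Step 3: G0=G2=0 G1=G0&G3=1&1=1 G2=G4&G1=0&1=0 G3=1(const) G4=0(const) -> 01010
Step 4: G0=G2=0 G1=G0&G3=0&1=0 G2=G4&G1=0&1=0 G3=1(const) G4=0(const) -> 00010
Step 5: G0=G2=0 G1=G0&G3=0&1=0 G2=G4&G1=0&0=0 G3=1(const) G4=0(const) -> 00010
Step 6: G0=G2=0 G1=G0&G3=0&1=0 G2=G4&G1=0&0=0 G3=1(const) G4=0(const) -> 00010

00010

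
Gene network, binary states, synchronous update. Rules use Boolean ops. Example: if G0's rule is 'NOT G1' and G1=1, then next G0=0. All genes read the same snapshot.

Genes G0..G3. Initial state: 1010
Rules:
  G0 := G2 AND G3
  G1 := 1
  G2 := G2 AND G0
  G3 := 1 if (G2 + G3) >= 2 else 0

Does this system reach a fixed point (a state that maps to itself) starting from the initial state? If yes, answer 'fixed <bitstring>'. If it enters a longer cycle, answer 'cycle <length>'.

Step 0: 1010
Step 1: G0=G2&G3=1&0=0 G1=1(const) G2=G2&G0=1&1=1 G3=(1+0>=2)=0 -> 0110
Step 2: G0=G2&G3=1&0=0 G1=1(const) G2=G2&G0=1&0=0 G3=(1+0>=2)=0 -> 0100
Step 3: G0=G2&G3=0&0=0 G1=1(const) G2=G2&G0=0&0=0 G3=(0+0>=2)=0 -> 0100
Fixed point reached at step 2: 0100

Answer: fixed 0100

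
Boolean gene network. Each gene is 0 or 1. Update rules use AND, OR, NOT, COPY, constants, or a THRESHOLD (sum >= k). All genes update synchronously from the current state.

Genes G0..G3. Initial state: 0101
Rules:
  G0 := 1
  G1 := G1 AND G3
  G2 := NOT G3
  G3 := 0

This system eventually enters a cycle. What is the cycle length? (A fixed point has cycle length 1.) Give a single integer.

Step 0: 0101
Step 1: G0=1(const) G1=G1&G3=1&1=1 G2=NOT G3=NOT 1=0 G3=0(const) -> 1100
Step 2: G0=1(const) G1=G1&G3=1&0=0 G2=NOT G3=NOT 0=1 G3=0(const) -> 1010
Step 3: G0=1(const) G1=G1&G3=0&0=0 G2=NOT G3=NOT 0=1 G3=0(const) -> 1010
State from step 3 equals state from step 2 -> cycle length 1

Answer: 1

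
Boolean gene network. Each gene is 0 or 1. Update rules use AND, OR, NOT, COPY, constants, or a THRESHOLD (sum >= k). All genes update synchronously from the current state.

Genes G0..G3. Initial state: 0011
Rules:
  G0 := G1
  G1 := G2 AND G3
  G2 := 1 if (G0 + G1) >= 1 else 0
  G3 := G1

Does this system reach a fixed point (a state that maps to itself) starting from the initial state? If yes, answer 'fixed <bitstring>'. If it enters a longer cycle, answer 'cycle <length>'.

Step 0: 0011
Step 1: G0=G1=0 G1=G2&G3=1&1=1 G2=(0+0>=1)=0 G3=G1=0 -> 0100
Step 2: G0=G1=1 G1=G2&G3=0&0=0 G2=(0+1>=1)=1 G3=G1=1 -> 1011
Step 3: G0=G1=0 G1=G2&G3=1&1=1 G2=(1+0>=1)=1 G3=G1=0 -> 0110
Step 4: G0=G1=1 G1=G2&G3=1&0=0 G2=(0+1>=1)=1 G3=G1=1 -> 1011
Cycle of length 2 starting at step 2 -> no fixed point

Answer: cycle 2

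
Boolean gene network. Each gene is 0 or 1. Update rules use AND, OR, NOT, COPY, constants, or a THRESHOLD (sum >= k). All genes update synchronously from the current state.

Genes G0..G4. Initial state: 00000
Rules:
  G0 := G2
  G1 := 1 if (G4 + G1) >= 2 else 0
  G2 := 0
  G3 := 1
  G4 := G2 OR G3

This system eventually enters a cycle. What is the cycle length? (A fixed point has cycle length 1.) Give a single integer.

Answer: 1

Derivation:
Step 0: 00000
Step 1: G0=G2=0 G1=(0+0>=2)=0 G2=0(const) G3=1(const) G4=G2|G3=0|0=0 -> 00010
Step 2: G0=G2=0 G1=(0+0>=2)=0 G2=0(const) G3=1(const) G4=G2|G3=0|1=1 -> 00011
Step 3: G0=G2=0 G1=(1+0>=2)=0 G2=0(const) G3=1(const) G4=G2|G3=0|1=1 -> 00011
State from step 3 equals state from step 2 -> cycle length 1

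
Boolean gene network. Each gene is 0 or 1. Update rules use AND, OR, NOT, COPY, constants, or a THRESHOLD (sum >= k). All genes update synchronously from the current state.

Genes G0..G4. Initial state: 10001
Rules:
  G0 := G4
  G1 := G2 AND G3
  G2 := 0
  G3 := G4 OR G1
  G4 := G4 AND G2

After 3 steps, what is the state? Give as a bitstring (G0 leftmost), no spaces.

Step 1: G0=G4=1 G1=G2&G3=0&0=0 G2=0(const) G3=G4|G1=1|0=1 G4=G4&G2=1&0=0 -> 10010
Step 2: G0=G4=0 G1=G2&G3=0&1=0 G2=0(const) G3=G4|G1=0|0=0 G4=G4&G2=0&0=0 -> 00000
Step 3: G0=G4=0 G1=G2&G3=0&0=0 G2=0(const) G3=G4|G1=0|0=0 G4=G4&G2=0&0=0 -> 00000

00000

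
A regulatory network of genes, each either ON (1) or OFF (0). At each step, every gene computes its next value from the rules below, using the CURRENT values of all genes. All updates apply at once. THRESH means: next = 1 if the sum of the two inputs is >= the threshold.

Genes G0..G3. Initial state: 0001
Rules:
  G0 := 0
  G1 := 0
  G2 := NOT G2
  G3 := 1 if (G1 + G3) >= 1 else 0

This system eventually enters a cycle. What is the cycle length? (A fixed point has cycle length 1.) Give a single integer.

Answer: 2

Derivation:
Step 0: 0001
Step 1: G0=0(const) G1=0(const) G2=NOT G2=NOT 0=1 G3=(0+1>=1)=1 -> 0011
Step 2: G0=0(const) G1=0(const) G2=NOT G2=NOT 1=0 G3=(0+1>=1)=1 -> 0001
State from step 2 equals state from step 0 -> cycle length 2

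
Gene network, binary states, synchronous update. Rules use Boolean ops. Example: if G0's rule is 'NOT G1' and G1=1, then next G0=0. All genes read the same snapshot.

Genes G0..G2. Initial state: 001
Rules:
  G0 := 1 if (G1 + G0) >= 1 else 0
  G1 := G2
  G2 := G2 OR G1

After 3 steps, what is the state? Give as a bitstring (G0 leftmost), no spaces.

Step 1: G0=(0+0>=1)=0 G1=G2=1 G2=G2|G1=1|0=1 -> 011
Step 2: G0=(1+0>=1)=1 G1=G2=1 G2=G2|G1=1|1=1 -> 111
Step 3: G0=(1+1>=1)=1 G1=G2=1 G2=G2|G1=1|1=1 -> 111

111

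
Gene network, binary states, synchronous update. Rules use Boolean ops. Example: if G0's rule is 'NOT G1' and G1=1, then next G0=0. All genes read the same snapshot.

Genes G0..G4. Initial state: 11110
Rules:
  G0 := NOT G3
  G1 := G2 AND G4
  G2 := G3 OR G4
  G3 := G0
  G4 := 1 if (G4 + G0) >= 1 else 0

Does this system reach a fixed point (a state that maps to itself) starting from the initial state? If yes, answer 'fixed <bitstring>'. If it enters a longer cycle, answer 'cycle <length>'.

Answer: cycle 4

Derivation:
Step 0: 11110
Step 1: G0=NOT G3=NOT 1=0 G1=G2&G4=1&0=0 G2=G3|G4=1|0=1 G3=G0=1 G4=(0+1>=1)=1 -> 00111
Step 2: G0=NOT G3=NOT 1=0 G1=G2&G4=1&1=1 G2=G3|G4=1|1=1 G3=G0=0 G4=(1+0>=1)=1 -> 01101
Step 3: G0=NOT G3=NOT 0=1 G1=G2&G4=1&1=1 G2=G3|G4=0|1=1 G3=G0=0 G4=(1+0>=1)=1 -> 11101
Step 4: G0=NOT G3=NOT 0=1 G1=G2&G4=1&1=1 G2=G3|G4=0|1=1 G3=G0=1 G4=(1+1>=1)=1 -> 11111
Step 5: G0=NOT G3=NOT 1=0 G1=G2&G4=1&1=1 G2=G3|G4=1|1=1 G3=G0=1 G4=(1+1>=1)=1 -> 01111
Step 6: G0=NOT G3=NOT 1=0 G1=G2&G4=1&1=1 G2=G3|G4=1|1=1 G3=G0=0 G4=(1+0>=1)=1 -> 01101
Cycle of length 4 starting at step 2 -> no fixed point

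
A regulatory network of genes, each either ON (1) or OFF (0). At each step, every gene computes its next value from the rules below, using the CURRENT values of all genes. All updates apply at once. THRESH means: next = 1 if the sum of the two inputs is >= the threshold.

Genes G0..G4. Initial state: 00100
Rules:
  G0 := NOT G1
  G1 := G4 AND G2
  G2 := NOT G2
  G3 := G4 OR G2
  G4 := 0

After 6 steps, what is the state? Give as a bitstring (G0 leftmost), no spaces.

Step 1: G0=NOT G1=NOT 0=1 G1=G4&G2=0&1=0 G2=NOT G2=NOT 1=0 G3=G4|G2=0|1=1 G4=0(const) -> 10010
Step 2: G0=NOT G1=NOT 0=1 G1=G4&G2=0&0=0 G2=NOT G2=NOT 0=1 G3=G4|G2=0|0=0 G4=0(const) -> 10100
Step 3: G0=NOT G1=NOT 0=1 G1=G4&G2=0&1=0 G2=NOT G2=NOT 1=0 G3=G4|G2=0|1=1 G4=0(const) -> 10010
Step 4: G0=NOT G1=NOT 0=1 G1=G4&G2=0&0=0 G2=NOT G2=NOT 0=1 G3=G4|G2=0|0=0 G4=0(const) -> 10100
Step 5: G0=NOT G1=NOT 0=1 G1=G4&G2=0&1=0 G2=NOT G2=NOT 1=0 G3=G4|G2=0|1=1 G4=0(const) -> 10010
Step 6: G0=NOT G1=NOT 0=1 G1=G4&G2=0&0=0 G2=NOT G2=NOT 0=1 G3=G4|G2=0|0=0 G4=0(const) -> 10100

10100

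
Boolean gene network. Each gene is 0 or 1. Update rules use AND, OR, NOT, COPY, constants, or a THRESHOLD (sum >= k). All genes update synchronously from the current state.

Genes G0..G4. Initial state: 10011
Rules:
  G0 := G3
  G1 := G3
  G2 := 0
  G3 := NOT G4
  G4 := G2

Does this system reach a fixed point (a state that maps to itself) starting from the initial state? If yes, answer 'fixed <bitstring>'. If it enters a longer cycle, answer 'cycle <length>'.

Answer: fixed 11010

Derivation:
Step 0: 10011
Step 1: G0=G3=1 G1=G3=1 G2=0(const) G3=NOT G4=NOT 1=0 G4=G2=0 -> 11000
Step 2: G0=G3=0 G1=G3=0 G2=0(const) G3=NOT G4=NOT 0=1 G4=G2=0 -> 00010
Step 3: G0=G3=1 G1=G3=1 G2=0(const) G3=NOT G4=NOT 0=1 G4=G2=0 -> 11010
Step 4: G0=G3=1 G1=G3=1 G2=0(const) G3=NOT G4=NOT 0=1 G4=G2=0 -> 11010
Fixed point reached at step 3: 11010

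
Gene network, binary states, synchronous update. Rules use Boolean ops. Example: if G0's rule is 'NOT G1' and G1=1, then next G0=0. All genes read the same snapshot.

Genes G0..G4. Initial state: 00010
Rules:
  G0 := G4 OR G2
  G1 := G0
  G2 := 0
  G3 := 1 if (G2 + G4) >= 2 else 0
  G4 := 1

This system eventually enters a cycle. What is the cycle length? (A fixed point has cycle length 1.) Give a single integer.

Answer: 1

Derivation:
Step 0: 00010
Step 1: G0=G4|G2=0|0=0 G1=G0=0 G2=0(const) G3=(0+0>=2)=0 G4=1(const) -> 00001
Step 2: G0=G4|G2=1|0=1 G1=G0=0 G2=0(const) G3=(0+1>=2)=0 G4=1(const) -> 10001
Step 3: G0=G4|G2=1|0=1 G1=G0=1 G2=0(const) G3=(0+1>=2)=0 G4=1(const) -> 11001
Step 4: G0=G4|G2=1|0=1 G1=G0=1 G2=0(const) G3=(0+1>=2)=0 G4=1(const) -> 11001
State from step 4 equals state from step 3 -> cycle length 1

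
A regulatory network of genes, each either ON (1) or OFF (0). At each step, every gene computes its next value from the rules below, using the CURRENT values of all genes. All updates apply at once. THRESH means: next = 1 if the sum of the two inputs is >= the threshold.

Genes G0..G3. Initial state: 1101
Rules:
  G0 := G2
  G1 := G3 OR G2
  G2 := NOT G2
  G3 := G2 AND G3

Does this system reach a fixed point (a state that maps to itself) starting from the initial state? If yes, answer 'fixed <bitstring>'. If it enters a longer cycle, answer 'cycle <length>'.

Answer: cycle 2

Derivation:
Step 0: 1101
Step 1: G0=G2=0 G1=G3|G2=1|0=1 G2=NOT G2=NOT 0=1 G3=G2&G3=0&1=0 -> 0110
Step 2: G0=G2=1 G1=G3|G2=0|1=1 G2=NOT G2=NOT 1=0 G3=G2&G3=1&0=0 -> 1100
Step 3: G0=G2=0 G1=G3|G2=0|0=0 G2=NOT G2=NOT 0=1 G3=G2&G3=0&0=0 -> 0010
Step 4: G0=G2=1 G1=G3|G2=0|1=1 G2=NOT G2=NOT 1=0 G3=G2&G3=1&0=0 -> 1100
Cycle of length 2 starting at step 2 -> no fixed point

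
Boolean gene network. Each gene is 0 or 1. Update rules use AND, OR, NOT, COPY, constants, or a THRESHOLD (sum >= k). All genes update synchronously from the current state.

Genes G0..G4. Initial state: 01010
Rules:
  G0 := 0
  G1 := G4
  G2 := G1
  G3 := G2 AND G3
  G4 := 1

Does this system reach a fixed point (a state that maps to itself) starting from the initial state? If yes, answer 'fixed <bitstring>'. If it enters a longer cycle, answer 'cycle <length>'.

Answer: fixed 01101

Derivation:
Step 0: 01010
Step 1: G0=0(const) G1=G4=0 G2=G1=1 G3=G2&G3=0&1=0 G4=1(const) -> 00101
Step 2: G0=0(const) G1=G4=1 G2=G1=0 G3=G2&G3=1&0=0 G4=1(const) -> 01001
Step 3: G0=0(const) G1=G4=1 G2=G1=1 G3=G2&G3=0&0=0 G4=1(const) -> 01101
Step 4: G0=0(const) G1=G4=1 G2=G1=1 G3=G2&G3=1&0=0 G4=1(const) -> 01101
Fixed point reached at step 3: 01101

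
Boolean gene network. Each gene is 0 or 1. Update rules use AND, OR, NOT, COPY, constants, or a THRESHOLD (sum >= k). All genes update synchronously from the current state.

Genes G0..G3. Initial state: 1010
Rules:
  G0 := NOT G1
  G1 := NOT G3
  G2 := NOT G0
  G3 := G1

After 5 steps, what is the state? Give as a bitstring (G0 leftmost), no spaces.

Step 1: G0=NOT G1=NOT 0=1 G1=NOT G3=NOT 0=1 G2=NOT G0=NOT 1=0 G3=G1=0 -> 1100
Step 2: G0=NOT G1=NOT 1=0 G1=NOT G3=NOT 0=1 G2=NOT G0=NOT 1=0 G3=G1=1 -> 0101
Step 3: G0=NOT G1=NOT 1=0 G1=NOT G3=NOT 1=0 G2=NOT G0=NOT 0=1 G3=G1=1 -> 0011
Step 4: G0=NOT G1=NOT 0=1 G1=NOT G3=NOT 1=0 G2=NOT G0=NOT 0=1 G3=G1=0 -> 1010
Step 5: G0=NOT G1=NOT 0=1 G1=NOT G3=NOT 0=1 G2=NOT G0=NOT 1=0 G3=G1=0 -> 1100

1100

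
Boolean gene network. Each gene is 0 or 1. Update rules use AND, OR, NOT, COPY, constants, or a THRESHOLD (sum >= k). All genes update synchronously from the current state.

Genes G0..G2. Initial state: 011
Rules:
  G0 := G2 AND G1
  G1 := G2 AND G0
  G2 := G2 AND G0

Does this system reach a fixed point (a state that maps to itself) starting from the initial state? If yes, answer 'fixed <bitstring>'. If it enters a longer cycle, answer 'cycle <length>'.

Answer: fixed 000

Derivation:
Step 0: 011
Step 1: G0=G2&G1=1&1=1 G1=G2&G0=1&0=0 G2=G2&G0=1&0=0 -> 100
Step 2: G0=G2&G1=0&0=0 G1=G2&G0=0&1=0 G2=G2&G0=0&1=0 -> 000
Step 3: G0=G2&G1=0&0=0 G1=G2&G0=0&0=0 G2=G2&G0=0&0=0 -> 000
Fixed point reached at step 2: 000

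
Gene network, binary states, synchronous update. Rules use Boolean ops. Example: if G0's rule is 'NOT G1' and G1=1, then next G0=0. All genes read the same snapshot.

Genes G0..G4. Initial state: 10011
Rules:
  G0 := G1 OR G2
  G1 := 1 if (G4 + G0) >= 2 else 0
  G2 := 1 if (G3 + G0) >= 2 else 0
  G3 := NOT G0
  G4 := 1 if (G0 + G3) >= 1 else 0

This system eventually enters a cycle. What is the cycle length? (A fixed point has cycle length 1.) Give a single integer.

Step 0: 10011
Step 1: G0=G1|G2=0|0=0 G1=(1+1>=2)=1 G2=(1+1>=2)=1 G3=NOT G0=NOT 1=0 G4=(1+1>=1)=1 -> 01101
Step 2: G0=G1|G2=1|1=1 G1=(1+0>=2)=0 G2=(0+0>=2)=0 G3=NOT G0=NOT 0=1 G4=(0+0>=1)=0 -> 10010
Step 3: G0=G1|G2=0|0=0 G1=(0+1>=2)=0 G2=(1+1>=2)=1 G3=NOT G0=NOT 1=0 G4=(1+1>=1)=1 -> 00101
Step 4: G0=G1|G2=0|1=1 G1=(1+0>=2)=0 G2=(0+0>=2)=0 G3=NOT G0=NOT 0=1 G4=(0+0>=1)=0 -> 10010
State from step 4 equals state from step 2 -> cycle length 2

Answer: 2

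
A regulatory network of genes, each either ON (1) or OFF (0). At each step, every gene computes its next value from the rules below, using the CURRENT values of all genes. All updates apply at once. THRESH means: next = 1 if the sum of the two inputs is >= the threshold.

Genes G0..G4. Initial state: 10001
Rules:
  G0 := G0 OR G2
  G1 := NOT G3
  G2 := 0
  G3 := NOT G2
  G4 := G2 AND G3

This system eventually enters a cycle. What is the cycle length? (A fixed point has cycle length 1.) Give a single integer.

Step 0: 10001
Step 1: G0=G0|G2=1|0=1 G1=NOT G3=NOT 0=1 G2=0(const) G3=NOT G2=NOT 0=1 G4=G2&G3=0&0=0 -> 11010
Step 2: G0=G0|G2=1|0=1 G1=NOT G3=NOT 1=0 G2=0(const) G3=NOT G2=NOT 0=1 G4=G2&G3=0&1=0 -> 10010
Step 3: G0=G0|G2=1|0=1 G1=NOT G3=NOT 1=0 G2=0(const) G3=NOT G2=NOT 0=1 G4=G2&G3=0&1=0 -> 10010
State from step 3 equals state from step 2 -> cycle length 1

Answer: 1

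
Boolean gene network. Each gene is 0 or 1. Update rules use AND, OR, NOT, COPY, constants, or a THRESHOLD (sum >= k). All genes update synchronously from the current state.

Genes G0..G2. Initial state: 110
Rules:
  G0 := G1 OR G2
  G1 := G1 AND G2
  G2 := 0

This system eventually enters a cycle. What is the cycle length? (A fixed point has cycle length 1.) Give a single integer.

Answer: 1

Derivation:
Step 0: 110
Step 1: G0=G1|G2=1|0=1 G1=G1&G2=1&0=0 G2=0(const) -> 100
Step 2: G0=G1|G2=0|0=0 G1=G1&G2=0&0=0 G2=0(const) -> 000
Step 3: G0=G1|G2=0|0=0 G1=G1&G2=0&0=0 G2=0(const) -> 000
State from step 3 equals state from step 2 -> cycle length 1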